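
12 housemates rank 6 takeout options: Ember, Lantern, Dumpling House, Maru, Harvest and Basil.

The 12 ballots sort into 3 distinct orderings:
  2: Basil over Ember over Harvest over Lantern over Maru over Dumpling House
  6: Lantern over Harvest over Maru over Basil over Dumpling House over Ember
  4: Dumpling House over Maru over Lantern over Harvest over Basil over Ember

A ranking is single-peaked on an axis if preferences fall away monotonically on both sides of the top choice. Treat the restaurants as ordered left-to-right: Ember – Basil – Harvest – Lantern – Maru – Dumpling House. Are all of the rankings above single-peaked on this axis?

Axis positions: Ember=1, Basil=2, Harvest=3, Lantern=4, Maru=5, Dumpling House=6.
Faction 1 (peak Basil at position 2): ranking walks positions 2-1-3-4-5-6, expanding outward from the peak — single-peaked.
Faction 2 (peak Lantern at position 4): ranking walks positions 4-3-5-2-6-1, expanding outward from the peak — single-peaked.
Faction 3 (peak Dumpling House at position 6): ranking walks positions 6-5-4-3-2-1, expanding outward from the peak — single-peaked.
Every ranking is single-peaked on this axis.

yes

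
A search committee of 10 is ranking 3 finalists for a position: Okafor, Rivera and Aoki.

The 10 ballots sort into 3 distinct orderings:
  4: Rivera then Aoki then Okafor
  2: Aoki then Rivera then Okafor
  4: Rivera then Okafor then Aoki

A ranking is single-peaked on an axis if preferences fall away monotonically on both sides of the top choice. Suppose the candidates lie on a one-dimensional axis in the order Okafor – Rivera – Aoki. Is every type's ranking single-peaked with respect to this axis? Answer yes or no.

yes

Axis positions: Okafor=1, Rivera=2, Aoki=3.
Type 1 (peak Rivera at position 2): ranking walks positions 2-3-1, expanding outward from the peak — single-peaked.
Type 2 (peak Aoki at position 3): ranking walks positions 3-2-1, expanding outward from the peak — single-peaked.
Type 3 (peak Rivera at position 2): ranking walks positions 2-1-3, expanding outward from the peak — single-peaked.
Every ranking is single-peaked on this axis.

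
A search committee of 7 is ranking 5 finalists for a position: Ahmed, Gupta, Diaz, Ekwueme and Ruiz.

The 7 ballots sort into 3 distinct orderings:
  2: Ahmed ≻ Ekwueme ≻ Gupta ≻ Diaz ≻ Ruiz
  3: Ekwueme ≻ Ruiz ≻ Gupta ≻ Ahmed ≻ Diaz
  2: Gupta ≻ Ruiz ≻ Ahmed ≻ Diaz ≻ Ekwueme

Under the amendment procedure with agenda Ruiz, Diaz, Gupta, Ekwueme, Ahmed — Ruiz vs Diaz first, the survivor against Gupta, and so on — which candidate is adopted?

Ahmed

Round 1: Ruiz vs Diaz — 5–2, Ruiz advances.
Round 2: Ruiz vs Gupta — 3–4, Gupta advances.
Round 3: Gupta vs Ekwueme — 2–5, Ekwueme advances.
Round 4: Ekwueme vs Ahmed — 3–4, Ahmed advances.
Ahmed survives the agenda.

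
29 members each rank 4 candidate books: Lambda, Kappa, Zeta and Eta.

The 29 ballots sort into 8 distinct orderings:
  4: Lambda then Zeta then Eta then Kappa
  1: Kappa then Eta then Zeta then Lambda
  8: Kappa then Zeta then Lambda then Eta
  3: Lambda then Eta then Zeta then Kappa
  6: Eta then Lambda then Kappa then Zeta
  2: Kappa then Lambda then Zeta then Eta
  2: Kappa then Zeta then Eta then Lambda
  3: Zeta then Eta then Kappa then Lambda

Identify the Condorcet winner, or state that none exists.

Head-to-head results (29 members):
Lambda vs Kappa: 13 to 16, Kappa.
Lambda vs Zeta: Lambda preferred on 4+3+6+2 = 15 ballots; Lambda wins 15–14.
Lambda vs Eta: Lambda is ranked higher on 4+8+3+2 = 17 ballots, Eta on 12. Lambda wins 17–12.
Kappa vs Zeta: 19 to 10, Kappa.
Kappa vs Eta: Kappa is ranked higher on 1+8+2+2 = 13 ballots, Eta on 16. Eta wins 16–13.
Zeta vs Eta: Zeta preferred on 4+8+2+2+3 = 19 ballots; Zeta wins 19–10.
Every book loses at least once (Lambda loses to Kappa; Kappa loses to Eta; Zeta loses to Lambda; Eta loses to Lambda). The majority relation contains the cycle Lambda beats Eta beats Kappa beats Lambda, so there is no Condorcet winner.

none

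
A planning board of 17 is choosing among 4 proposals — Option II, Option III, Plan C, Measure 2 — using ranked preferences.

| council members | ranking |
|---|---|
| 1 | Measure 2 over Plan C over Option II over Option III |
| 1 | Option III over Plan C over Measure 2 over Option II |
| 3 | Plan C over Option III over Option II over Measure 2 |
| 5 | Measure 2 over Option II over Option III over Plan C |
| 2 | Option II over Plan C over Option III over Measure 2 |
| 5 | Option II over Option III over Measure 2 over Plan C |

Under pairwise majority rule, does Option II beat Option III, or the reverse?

Ballots ranking Option II above Option III: 1 + 5 + 2 + 5 = 13.
Ballots ranking Option III above Option II: 17 − 13 = 4.
Option II wins the head-to-head 13–4.

Option II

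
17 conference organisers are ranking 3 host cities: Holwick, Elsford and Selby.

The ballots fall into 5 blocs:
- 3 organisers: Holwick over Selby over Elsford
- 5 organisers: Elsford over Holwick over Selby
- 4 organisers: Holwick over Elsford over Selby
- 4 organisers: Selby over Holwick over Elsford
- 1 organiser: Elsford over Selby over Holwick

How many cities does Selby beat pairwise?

Selby against each rival (17 organisers):
Selby vs Holwick: 5 to 12, Holwick.
Selby vs Elsford: Elsford, 10–7.
Selby beats no one; loses to Holwick, Elsford — 0 pairwise wins.

0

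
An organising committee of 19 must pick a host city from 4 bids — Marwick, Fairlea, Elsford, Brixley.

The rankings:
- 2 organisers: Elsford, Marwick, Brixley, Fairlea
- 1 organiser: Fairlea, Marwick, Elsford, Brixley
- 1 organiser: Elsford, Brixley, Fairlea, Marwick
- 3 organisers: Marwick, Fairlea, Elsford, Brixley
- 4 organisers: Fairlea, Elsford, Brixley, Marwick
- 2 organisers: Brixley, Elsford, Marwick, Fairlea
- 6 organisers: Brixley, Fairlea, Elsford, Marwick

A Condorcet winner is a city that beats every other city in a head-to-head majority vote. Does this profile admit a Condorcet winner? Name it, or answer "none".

Head-to-head results (19 organisers):
Marwick vs Fairlea: 2+3+2 = 7 for Marwick, 12 for Fairlea — Fairlea by 12–7.
Marwick vs Elsford: 4 to 15, Elsford.
Marwick vs Brixley: Marwick is ranked higher on 2+1+3 = 6 ballots, Brixley on 13. Brixley wins 13–6.
Fairlea vs Elsford: Fairlea preferred on 1+3+4+6 = 14 ballots; Fairlea wins 14–5.
Fairlea vs Brixley: Fairlea preferred on 1+3+4 = 8 ballots; Brixley wins 11–8.
Elsford vs Brixley: Elsford preferred on 2+1+1+3+4 = 11 ballots; Elsford wins 11–8.
Each city drops at least one matchup (Marwick loses to Fairlea; Fairlea loses to Brixley; Elsford loses to Fairlea; Brixley loses to Elsford); the cycle Fairlea > Elsford > Brixley > Fairlea rules out a Condorcet winner.

none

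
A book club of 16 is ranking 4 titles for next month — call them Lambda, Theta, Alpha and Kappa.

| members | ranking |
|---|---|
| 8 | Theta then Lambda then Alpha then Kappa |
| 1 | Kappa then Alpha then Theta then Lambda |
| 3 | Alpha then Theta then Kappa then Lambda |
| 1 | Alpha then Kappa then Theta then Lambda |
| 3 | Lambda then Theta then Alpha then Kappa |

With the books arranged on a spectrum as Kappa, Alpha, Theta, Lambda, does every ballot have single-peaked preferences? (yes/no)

Axis positions: Kappa=1, Alpha=2, Theta=3, Lambda=4.
Cluster 1 (peak Theta at position 3): ranking walks positions 3-4-2-1, expanding outward from the peak — single-peaked.
Cluster 2 (peak Kappa at position 1): ranking walks positions 1-2-3-4, expanding outward from the peak — single-peaked.
Cluster 3 (peak Alpha at position 2): ranking walks positions 2-3-1-4, expanding outward from the peak — single-peaked.
Cluster 4 (peak Alpha at position 2): ranking walks positions 2-1-3-4, expanding outward from the peak — single-peaked.
Cluster 5 (peak Lambda at position 4): ranking walks positions 4-3-2-1, expanding outward from the peak — single-peaked.
Every ranking is single-peaked on this axis.

yes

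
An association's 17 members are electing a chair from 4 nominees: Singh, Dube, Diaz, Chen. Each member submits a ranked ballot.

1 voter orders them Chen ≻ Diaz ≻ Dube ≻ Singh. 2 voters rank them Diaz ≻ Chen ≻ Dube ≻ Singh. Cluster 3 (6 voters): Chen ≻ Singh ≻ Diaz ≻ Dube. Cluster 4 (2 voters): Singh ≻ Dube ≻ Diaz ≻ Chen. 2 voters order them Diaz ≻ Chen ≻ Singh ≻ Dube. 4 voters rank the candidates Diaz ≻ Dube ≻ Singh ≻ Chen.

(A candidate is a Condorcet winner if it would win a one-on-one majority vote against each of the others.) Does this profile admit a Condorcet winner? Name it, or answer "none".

Head-to-head results (17 voters):
Singh–Dube: Singh 10–7.
Singh vs Diaz: Diaz, 9–8.
Singh vs Chen: Singh is ranked higher on 2+4 = 6 ballots, Chen on 11. Chen wins 11–6.
Dube vs Diaz: Dube is ranked higher on 2 ballots, Diaz on 15. Diaz wins 15–2.
Dube vs Chen: Dube preferred on 2+4 = 6 ballots; Chen wins 11–6.
Diaz vs Chen: Diaz wins 10–7.
Only Diaz has no losses; Diaz is the Condorcet winner.

Diaz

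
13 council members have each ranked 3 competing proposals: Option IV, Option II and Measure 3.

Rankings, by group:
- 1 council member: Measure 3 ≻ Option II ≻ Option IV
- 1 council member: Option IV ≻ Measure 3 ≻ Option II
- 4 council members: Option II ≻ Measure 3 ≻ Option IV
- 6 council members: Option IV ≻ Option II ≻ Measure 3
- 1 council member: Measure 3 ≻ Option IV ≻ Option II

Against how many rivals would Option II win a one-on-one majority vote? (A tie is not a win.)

1

Option II against each rival (13 council members):
Option II vs Option IV: 5 to 8, Option IV.
Option II vs Measure 3: Option II wins 10–3.
Option II beats Measure 3; loses to Option IV — 1 pairwise win.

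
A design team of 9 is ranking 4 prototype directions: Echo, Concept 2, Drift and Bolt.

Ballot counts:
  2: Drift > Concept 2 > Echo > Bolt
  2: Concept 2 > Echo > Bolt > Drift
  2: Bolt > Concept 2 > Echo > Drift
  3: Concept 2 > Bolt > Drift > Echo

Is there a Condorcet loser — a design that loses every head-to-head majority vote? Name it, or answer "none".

Head-to-head results (9 engineers):
Echo vs Concept 2: 0 for Echo, 9 for Concept 2 — Concept 2 by 9–0.
Echo vs Drift: Drift wins 5–4.
Echo vs Bolt: 4 to 5, Bolt.
Concept 2 vs Drift: Concept 2 preferred on 2+2+3 = 7 ballots; Concept 2 wins 7–2.
Concept 2 vs Bolt: Concept 2 preferred on 2+2+3 = 7 ballots; Concept 2 wins 7–2.
Drift vs Bolt: 2 for Drift, 7 for Bolt — Bolt by 7–2.
Echo is beaten in every head-to-head and is the Condorcet loser.

Echo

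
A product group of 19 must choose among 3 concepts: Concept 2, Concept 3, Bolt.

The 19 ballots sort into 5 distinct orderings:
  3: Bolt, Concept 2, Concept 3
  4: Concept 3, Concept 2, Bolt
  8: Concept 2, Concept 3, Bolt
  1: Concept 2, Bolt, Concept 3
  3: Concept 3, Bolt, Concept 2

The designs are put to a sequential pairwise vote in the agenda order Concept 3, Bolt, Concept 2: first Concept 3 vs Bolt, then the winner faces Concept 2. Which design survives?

Round 1: Concept 3 vs Bolt — 15–4, Concept 3 advances.
Round 2: Concept 3 vs Concept 2 — 7–12, Concept 2 advances.
Concept 2 survives the agenda.

Concept 2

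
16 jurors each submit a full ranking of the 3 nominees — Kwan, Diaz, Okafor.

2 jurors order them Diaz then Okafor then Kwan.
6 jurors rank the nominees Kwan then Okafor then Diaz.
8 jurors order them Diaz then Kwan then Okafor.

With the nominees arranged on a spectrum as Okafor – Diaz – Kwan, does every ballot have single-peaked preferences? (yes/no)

Axis positions: Okafor=1, Diaz=2, Kwan=3.
Group 1 (peak Diaz at position 2): ranking walks positions 2-1-3, expanding outward from the peak — single-peaked.
Group 2: ranking walks positions 3-1-2; Okafor is ranked above Diaz even though Diaz lies between Okafor and the peak Kwan on the axis — preferences dip and rise again. Not single-peaked.
Group 3 (peak Diaz at position 2): ranking walks positions 2-3-1, expanding outward from the peak — single-peaked.
Group 2 violates single-peakedness, so the profile is not single-peaked on this axis.

no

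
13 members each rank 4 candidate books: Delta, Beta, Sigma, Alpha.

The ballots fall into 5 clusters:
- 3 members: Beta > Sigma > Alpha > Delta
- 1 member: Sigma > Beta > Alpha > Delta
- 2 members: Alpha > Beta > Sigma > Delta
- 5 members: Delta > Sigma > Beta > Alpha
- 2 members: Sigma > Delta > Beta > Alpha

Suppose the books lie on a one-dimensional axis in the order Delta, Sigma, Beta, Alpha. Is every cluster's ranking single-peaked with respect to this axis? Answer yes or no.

yes

Axis positions: Delta=1, Sigma=2, Beta=3, Alpha=4.
Cluster 1 (peak Beta at position 3): ranking walks positions 3-2-4-1, expanding outward from the peak — single-peaked.
Cluster 2 (peak Sigma at position 2): ranking walks positions 2-3-4-1, expanding outward from the peak — single-peaked.
Cluster 3 (peak Alpha at position 4): ranking walks positions 4-3-2-1, expanding outward from the peak — single-peaked.
Cluster 4 (peak Delta at position 1): ranking walks positions 1-2-3-4, expanding outward from the peak — single-peaked.
Cluster 5 (peak Sigma at position 2): ranking walks positions 2-1-3-4, expanding outward from the peak — single-peaked.
Every ranking is single-peaked on this axis.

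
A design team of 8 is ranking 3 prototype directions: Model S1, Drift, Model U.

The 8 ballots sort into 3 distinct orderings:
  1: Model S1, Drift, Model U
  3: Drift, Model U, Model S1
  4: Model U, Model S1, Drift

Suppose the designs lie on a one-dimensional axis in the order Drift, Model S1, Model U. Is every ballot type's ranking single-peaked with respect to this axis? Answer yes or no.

Axis positions: Drift=1, Model S1=2, Model U=3.
Ballot type 1 (peak Model S1 at position 2): ranking walks positions 2-1-3, expanding outward from the peak — single-peaked.
Ballot type 2: ranking walks positions 1-3-2; Model U is ranked above Model S1 even though Model S1 lies between Model U and the peak Drift on the axis — preferences dip and rise again. Not single-peaked.
Ballot type 3 (peak Model U at position 3): ranking walks positions 3-2-1, expanding outward from the peak — single-peaked.
Ballot type 2 violates single-peakedness, so the profile is not single-peaked on this axis.

no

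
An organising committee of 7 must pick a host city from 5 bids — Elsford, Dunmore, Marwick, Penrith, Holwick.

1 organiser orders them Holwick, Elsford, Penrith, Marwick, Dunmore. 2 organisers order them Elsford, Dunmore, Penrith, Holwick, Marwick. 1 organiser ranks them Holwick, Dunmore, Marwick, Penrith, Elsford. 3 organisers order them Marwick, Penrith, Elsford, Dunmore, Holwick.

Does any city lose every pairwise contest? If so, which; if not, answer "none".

Pairwise majorities:
Elsford vs Dunmore: Elsford, 6–1.
Elsford–Marwick: Marwick 4–3.
Elsford vs Penrith: Penrith, 4–3.
Elsford vs Holwick: Elsford wins 5–2.
Dunmore vs Marwick: Marwick wins 4–3.
Dunmore vs Penrith: Penrith, 4–3.
Dunmore vs Holwick: Dunmore is ranked higher on 2+3 = 5 ballots, Holwick on 2. Dunmore wins 5–2.
Marwick vs Penrith: 1+3 = 4 for Marwick, 3 for Penrith — Marwick by 4–3.
Marwick–Holwick: Holwick 4–3.
Penrith–Holwick: Penrith 5–2.
Each city has at least one pairwise win (Elsford beats Dunmore; Dunmore beats Holwick; Marwick beats Elsford; Penrith beats Elsford; Holwick beats Marwick) — no Condorcet loser.

none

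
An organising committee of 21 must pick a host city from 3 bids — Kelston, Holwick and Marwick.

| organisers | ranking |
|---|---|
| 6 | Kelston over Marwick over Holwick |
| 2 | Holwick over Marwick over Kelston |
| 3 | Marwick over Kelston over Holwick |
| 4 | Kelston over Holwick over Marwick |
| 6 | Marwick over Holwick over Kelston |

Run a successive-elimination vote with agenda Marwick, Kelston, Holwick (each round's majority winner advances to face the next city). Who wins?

Round 1: Marwick vs Kelston — 11–10, Marwick advances.
Round 2: Marwick vs Holwick — 15–6, Marwick advances.
Marwick survives the agenda.

Marwick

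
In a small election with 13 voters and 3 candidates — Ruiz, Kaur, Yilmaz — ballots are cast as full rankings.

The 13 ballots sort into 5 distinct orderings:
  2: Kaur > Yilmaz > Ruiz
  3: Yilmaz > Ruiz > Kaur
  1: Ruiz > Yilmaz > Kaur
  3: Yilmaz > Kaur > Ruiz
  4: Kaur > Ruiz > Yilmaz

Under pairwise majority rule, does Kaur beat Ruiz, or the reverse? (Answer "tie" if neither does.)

Kaur

Ballots ranking Kaur above Ruiz: 2 + 3 + 4 = 9.
Ballots ranking Ruiz above Kaur: 13 − 9 = 4.
Kaur wins the head-to-head 9–4.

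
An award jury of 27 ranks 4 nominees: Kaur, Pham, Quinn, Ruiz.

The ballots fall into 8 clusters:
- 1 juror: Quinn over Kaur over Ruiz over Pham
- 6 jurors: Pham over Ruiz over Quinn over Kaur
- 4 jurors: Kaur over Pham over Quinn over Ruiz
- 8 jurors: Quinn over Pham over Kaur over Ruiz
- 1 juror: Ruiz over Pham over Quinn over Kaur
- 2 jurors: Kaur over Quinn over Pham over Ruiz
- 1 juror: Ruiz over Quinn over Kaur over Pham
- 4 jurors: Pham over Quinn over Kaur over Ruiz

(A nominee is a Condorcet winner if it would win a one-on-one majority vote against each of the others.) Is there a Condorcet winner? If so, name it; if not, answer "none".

Head-to-head results (27 jurors):
Kaur vs Pham: Pham wins 19–8.
Kaur–Quinn: Quinn 21–6.
Kaur–Ruiz: Kaur 19–8.
Pham vs Quinn: Pham wins 15–12.
Pham–Ruiz: Pham 24–3.
Quinn–Ruiz: Quinn 19–8.
Pham beats each of Kaur, Quinn, Ruiz — Pham is the Condorcet winner.

Pham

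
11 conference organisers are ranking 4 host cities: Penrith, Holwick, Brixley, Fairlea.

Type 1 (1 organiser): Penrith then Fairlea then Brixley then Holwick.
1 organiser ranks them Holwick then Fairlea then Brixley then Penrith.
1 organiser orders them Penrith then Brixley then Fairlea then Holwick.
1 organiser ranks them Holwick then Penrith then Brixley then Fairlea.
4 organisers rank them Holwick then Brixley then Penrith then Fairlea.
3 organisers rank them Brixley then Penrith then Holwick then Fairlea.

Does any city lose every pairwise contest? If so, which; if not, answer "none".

Pairwise majorities:
Penrith vs Holwick: Penrith preferred on 1+1+3 = 5 ballots; Holwick wins 6–5.
Penrith vs Brixley: Penrith preferred on 1+1+1 = 3 ballots; Brixley wins 8–3.
Penrith vs Fairlea: Penrith, 10–1.
Holwick–Brixley: Holwick 6–5.
Holwick vs Fairlea: 1+1+4+3 = 9 for Holwick, 2 for Fairlea — Holwick by 9–2.
Brixley vs Fairlea: Brixley wins 9–2.
Only Fairlea has no wins; Fairlea is the Condorcet loser.

Fairlea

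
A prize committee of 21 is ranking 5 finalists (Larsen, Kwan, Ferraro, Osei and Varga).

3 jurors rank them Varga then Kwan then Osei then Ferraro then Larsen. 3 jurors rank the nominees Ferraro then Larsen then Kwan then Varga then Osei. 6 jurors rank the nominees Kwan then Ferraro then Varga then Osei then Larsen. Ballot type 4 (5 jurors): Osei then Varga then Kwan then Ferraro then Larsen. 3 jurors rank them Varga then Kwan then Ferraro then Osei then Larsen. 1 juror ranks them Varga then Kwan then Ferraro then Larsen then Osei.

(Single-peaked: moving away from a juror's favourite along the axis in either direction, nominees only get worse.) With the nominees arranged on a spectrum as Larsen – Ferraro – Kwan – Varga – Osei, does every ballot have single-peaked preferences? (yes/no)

Axis positions: Larsen=1, Ferraro=2, Kwan=3, Varga=4, Osei=5.
Ballot type 1 (peak Varga at position 4): ranking walks positions 4-3-5-2-1, expanding outward from the peak — single-peaked.
Ballot type 2 (peak Ferraro at position 2): ranking walks positions 2-1-3-4-5, expanding outward from the peak — single-peaked.
Ballot type 3 (peak Kwan at position 3): ranking walks positions 3-2-4-5-1, expanding outward from the peak — single-peaked.
Ballot type 4 (peak Osei at position 5): ranking walks positions 5-4-3-2-1, expanding outward from the peak — single-peaked.
Ballot type 5 (peak Varga at position 4): ranking walks positions 4-3-2-5-1, expanding outward from the peak — single-peaked.
Ballot type 6 (peak Varga at position 4): ranking walks positions 4-3-2-1-5, expanding outward from the peak — single-peaked.
Every ranking is single-peaked on this axis.

yes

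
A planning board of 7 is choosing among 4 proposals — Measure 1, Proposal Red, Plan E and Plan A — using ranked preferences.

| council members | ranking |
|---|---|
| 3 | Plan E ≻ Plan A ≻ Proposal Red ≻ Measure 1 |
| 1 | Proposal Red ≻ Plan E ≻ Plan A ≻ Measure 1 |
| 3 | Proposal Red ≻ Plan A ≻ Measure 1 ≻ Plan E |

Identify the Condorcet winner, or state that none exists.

Head-to-head results (7 council members):
Measure 1 vs Proposal Red: Proposal Red wins 7–0.
Measure 1 vs Plan E: Plan E, 4–3.
Measure 1–Plan A: Plan A 7–0.
Proposal Red–Plan E: Proposal Red 4–3.
Proposal Red vs Plan A: Proposal Red, 4–3.
Plan E vs Plan A: Plan E, 4–3.
Proposal Red defeats every rival head-to-head and is the Condorcet winner.

Proposal Red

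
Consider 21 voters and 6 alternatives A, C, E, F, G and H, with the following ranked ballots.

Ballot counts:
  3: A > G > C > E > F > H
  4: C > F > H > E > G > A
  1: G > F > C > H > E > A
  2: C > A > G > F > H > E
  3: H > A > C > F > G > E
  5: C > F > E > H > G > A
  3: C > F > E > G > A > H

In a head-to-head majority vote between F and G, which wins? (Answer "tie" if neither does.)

Ballots ranking F above G: 4 + 3 + 5 + 3 = 15.
Ballots ranking G above F: 21 − 15 = 6.
F wins the head-to-head 15–6.

F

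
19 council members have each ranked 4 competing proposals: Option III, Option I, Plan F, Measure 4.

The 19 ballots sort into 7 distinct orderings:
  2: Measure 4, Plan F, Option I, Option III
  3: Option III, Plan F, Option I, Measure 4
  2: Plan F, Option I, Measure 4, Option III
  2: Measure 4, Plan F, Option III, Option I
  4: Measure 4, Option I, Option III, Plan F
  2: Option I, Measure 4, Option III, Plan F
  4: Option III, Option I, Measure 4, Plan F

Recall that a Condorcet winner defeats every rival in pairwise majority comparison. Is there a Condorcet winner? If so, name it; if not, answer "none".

Check each pair by majority over 19 ballots:
Option III vs Option I: 9 to 10, Option I.
Option III vs Plan F: Option III preferred on 3+4+2+4 = 13 ballots; Option III wins 13–6.
Option III vs Measure 4: 7 to 12, Measure 4.
Option I vs Plan F: 10 to 9, Option I.
Option I vs Measure 4: 3+2+2+4 = 11 for Option I, 8 for Measure 4 — Option I by 11–8.
Plan F vs Measure 4: Plan F is ranked higher on 3+2 = 5 ballots, Measure 4 on 14. Measure 4 wins 14–5.
Option I beats each of Option III, Plan F, Measure 4 — Option I is the Condorcet winner.

Option I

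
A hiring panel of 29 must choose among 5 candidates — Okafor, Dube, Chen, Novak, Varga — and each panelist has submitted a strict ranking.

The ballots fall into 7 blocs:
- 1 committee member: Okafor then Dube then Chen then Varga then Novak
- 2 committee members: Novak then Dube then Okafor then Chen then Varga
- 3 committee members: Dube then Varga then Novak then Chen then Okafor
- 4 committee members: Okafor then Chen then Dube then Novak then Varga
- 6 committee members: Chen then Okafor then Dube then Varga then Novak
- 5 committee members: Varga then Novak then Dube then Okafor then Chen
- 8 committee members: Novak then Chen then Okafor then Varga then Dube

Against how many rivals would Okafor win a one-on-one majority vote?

2

Okafor against each rival (29 committee members):
Okafor–Dube: Okafor 19–10.
Okafor vs Chen: Okafor preferred on 1+2+4+5 = 12 ballots; Chen wins 17–12.
Okafor vs Novak: 1+4+6 = 11 for Okafor, 18 for Novak — Novak by 18–11.
Okafor–Varga: Okafor 21–8.
Okafor beats Dube, Varga; loses to Chen, Novak — 2 pairwise wins.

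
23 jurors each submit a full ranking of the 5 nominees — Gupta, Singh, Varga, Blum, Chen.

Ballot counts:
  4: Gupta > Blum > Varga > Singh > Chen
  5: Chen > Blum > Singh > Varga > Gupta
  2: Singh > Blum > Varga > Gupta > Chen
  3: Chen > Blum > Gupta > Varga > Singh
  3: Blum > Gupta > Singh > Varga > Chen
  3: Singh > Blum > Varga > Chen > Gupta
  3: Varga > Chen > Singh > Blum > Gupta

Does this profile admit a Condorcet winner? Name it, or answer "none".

Head-to-head results (23 jurors):
Gupta vs Singh: Singh, 13–10.
Gupta vs Varga: Gupta is ranked higher on 4+3+3 = 10 ballots, Varga on 13. Varga wins 13–10.
Gupta vs Blum: Gupta is ranked higher on 4 ballots, Blum on 19. Blum wins 19–4.
Gupta vs Chen: Gupta preferred on 4+2+3 = 9 ballots; Chen wins 14–9.
Singh vs Varga: Singh is ranked higher on 5+2+3+3 = 13 ballots, Varga on 10. Singh wins 13–10.
Singh vs Blum: 2+3+3 = 8 for Singh, 15 for Blum — Blum by 15–8.
Singh vs Chen: Singh, 12–11.
Varga vs Blum: Blum wins 20–3.
Varga vs Chen: Varga wins 15–8.
Blum vs Chen: Blum wins 12–11.
Blum beats each of Gupta, Singh, Varga, Chen — Blum is the Condorcet winner.

Blum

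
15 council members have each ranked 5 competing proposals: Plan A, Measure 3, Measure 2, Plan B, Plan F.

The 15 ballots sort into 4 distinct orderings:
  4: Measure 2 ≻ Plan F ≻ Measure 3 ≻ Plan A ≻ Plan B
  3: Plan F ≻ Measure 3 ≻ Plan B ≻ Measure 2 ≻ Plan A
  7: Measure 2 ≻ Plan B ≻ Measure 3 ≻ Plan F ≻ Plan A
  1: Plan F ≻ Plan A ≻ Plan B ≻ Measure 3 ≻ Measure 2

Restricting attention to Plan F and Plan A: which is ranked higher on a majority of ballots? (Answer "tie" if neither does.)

Ballots ranking Plan F above Plan A: 4 + 3 + 7 + 1 = 15.
Ballots ranking Plan A above Plan F: 15 − 15 = 0.
Plan F wins the head-to-head 15–0.

Plan F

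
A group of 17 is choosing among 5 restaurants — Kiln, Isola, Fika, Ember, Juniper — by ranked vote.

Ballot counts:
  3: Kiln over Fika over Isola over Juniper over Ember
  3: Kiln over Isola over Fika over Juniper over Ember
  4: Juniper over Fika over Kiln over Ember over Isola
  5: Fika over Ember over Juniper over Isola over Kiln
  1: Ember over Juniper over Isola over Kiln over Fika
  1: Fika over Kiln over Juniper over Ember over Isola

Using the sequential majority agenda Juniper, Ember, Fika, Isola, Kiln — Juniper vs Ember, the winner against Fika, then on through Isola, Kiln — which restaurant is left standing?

Fika

Round 1: Juniper vs Ember — 11–6, Juniper advances.
Round 2: Juniper vs Fika — 5–12, Fika advances.
Round 3: Fika vs Isola — 13–4, Fika advances.
Round 4: Fika vs Kiln — 10–7, Fika advances.
The agenda winner is Fika.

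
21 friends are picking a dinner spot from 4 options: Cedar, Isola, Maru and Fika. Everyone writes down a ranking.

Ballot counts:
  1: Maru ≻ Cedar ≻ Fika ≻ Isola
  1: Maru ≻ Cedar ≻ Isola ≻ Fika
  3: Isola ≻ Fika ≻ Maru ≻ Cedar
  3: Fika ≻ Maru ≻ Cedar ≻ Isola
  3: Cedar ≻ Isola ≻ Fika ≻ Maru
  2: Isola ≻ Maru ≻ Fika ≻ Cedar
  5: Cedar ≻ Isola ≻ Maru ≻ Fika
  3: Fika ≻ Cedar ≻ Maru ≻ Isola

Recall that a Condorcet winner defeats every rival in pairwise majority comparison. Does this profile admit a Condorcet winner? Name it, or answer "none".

none

Head-to-head results (21 friends):
Cedar vs Isola: Cedar wins 16–5.
Cedar–Maru: Cedar 11–10.
Cedar–Fika: Fika 11–10.
Isola vs Maru: Isola wins 13–8.
Isola–Fika: Isola 14–7.
Maru–Fika: Fika 12–9.
No restaurant is unbeaten: Cedar loses to Fika; Isola loses to Cedar; Maru loses to Cedar; Fika loses to Isola. In particular Cedar > Isola > Fika > Cedar is a majority cycle — no Condorcet winner exists.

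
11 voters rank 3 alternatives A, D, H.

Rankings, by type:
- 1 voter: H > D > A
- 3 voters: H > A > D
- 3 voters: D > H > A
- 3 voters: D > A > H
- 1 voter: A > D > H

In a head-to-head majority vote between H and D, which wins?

Ballots ranking H above D: 1 + 3 = 4.
Ballots ranking D above H: 11 − 4 = 7.
D wins the head-to-head 7–4.

D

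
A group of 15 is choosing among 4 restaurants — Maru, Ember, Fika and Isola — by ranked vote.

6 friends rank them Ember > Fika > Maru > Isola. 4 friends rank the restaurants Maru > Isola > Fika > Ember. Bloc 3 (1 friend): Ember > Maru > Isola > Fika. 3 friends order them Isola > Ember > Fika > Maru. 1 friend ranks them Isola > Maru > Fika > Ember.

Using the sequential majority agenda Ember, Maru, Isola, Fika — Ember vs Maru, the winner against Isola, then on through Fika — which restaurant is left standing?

Isola

Round 1: Ember vs Maru — 10–5, Ember advances.
Round 2: Ember vs Isola — 7–8, Isola advances.
Round 3: Isola vs Fika — 9–6, Isola advances.
The agenda winner is Isola.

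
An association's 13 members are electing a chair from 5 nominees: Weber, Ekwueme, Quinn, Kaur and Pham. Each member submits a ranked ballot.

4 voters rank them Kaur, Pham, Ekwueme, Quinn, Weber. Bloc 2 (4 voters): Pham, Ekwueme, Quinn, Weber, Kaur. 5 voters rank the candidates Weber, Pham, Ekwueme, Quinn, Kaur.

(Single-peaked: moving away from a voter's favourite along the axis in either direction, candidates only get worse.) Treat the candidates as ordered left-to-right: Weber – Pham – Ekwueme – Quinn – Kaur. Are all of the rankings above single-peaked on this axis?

no

Axis positions: Weber=1, Pham=2, Ekwueme=3, Quinn=4, Kaur=5.
Bloc 1: ranking walks positions 5-2-3-4-1; Pham is ranked above Quinn even though Quinn lies between Pham and the peak Kaur on the axis — preferences dip and rise again. Not single-peaked.
Bloc 2 (peak Pham at position 2): ranking walks positions 2-3-4-1-5, expanding outward from the peak — single-peaked.
Bloc 3 (peak Weber at position 1): ranking walks positions 1-2-3-4-5, expanding outward from the peak — single-peaked.
Bloc 1 violates single-peakedness, so the profile is not single-peaked on this axis.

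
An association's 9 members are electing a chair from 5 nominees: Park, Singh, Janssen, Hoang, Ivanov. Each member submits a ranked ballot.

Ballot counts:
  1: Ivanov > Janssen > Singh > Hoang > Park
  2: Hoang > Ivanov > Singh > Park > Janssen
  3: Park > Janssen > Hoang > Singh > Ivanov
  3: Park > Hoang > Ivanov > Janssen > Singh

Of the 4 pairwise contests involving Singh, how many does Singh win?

0

Singh against each rival (9 voters):
Singh vs Park: 3 to 6, Park.
Singh vs Janssen: Singh preferred on 2 ballots; Janssen wins 7–2.
Singh vs Hoang: Hoang, 8–1.
Singh vs Ivanov: 3 for Singh, 6 for Ivanov — Ivanov by 6–3.
Singh beats no one; loses to Park, Janssen, Hoang, Ivanov — 0 pairwise wins.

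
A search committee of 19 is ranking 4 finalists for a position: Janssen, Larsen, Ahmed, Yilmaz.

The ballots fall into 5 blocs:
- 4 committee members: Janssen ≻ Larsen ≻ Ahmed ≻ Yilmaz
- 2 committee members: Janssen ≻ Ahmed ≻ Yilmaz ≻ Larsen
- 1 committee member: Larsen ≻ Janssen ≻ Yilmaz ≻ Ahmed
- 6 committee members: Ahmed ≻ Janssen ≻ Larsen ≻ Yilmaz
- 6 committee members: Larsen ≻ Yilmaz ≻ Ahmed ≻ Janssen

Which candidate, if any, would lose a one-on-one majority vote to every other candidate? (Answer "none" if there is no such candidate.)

Pairwise majorities:
Janssen vs Larsen: Janssen, 12–7.
Janssen vs Ahmed: Ahmed, 12–7.
Janssen vs Yilmaz: Janssen is ranked higher on 4+2+1+6 = 13 ballots, Yilmaz on 6. Janssen wins 13–6.
Larsen vs Ahmed: 4+1+6 = 11 for Larsen, 8 for Ahmed — Larsen by 11–8.
Larsen vs Yilmaz: Larsen is ranked higher on 4+1+6+6 = 17 ballots, Yilmaz on 2. Larsen wins 17–2.
Ahmed vs Yilmaz: 12 to 7, Ahmed.
Yilmaz loses to every other candidate — it is the Condorcet loser.

Yilmaz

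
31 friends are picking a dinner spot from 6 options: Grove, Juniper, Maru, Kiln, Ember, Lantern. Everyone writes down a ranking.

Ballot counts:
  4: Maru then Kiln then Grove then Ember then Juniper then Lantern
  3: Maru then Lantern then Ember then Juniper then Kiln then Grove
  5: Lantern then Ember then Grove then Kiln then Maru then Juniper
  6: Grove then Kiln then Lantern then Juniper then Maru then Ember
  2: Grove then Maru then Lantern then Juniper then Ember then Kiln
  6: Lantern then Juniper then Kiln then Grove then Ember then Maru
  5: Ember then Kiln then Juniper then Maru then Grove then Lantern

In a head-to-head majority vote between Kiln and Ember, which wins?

Kiln

Ballots ranking Kiln above Ember: 4 + 6 + 6 = 16.
Ballots ranking Ember above Kiln: 31 − 16 = 15.
Kiln wins the head-to-head 16–15.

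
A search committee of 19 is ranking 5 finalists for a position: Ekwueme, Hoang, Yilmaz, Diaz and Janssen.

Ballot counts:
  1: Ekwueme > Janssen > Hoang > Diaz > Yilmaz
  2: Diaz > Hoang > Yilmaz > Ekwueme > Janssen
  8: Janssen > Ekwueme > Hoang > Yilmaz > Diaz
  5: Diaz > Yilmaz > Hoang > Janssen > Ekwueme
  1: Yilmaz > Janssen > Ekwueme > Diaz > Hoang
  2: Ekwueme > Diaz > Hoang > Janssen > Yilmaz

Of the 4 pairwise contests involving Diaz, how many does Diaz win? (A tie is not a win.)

Diaz against each rival (19 committee members):
Diaz vs Ekwueme: Ekwueme, 12–7.
Diaz–Hoang: Diaz 10–9.
Diaz vs Yilmaz: Diaz preferred on 1+2+5+2 = 10 ballots; Diaz wins 10–9.
Diaz vs Janssen: Janssen, 10–9.
Diaz beats Hoang, Yilmaz; loses to Ekwueme, Janssen — 2 pairwise wins.

2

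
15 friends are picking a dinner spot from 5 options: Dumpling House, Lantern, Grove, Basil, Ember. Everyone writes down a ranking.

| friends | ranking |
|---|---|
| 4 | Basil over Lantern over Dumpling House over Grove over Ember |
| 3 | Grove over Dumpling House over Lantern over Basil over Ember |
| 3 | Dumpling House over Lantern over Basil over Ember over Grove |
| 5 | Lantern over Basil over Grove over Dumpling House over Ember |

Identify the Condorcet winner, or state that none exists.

Check each pair by majority over 15 ballots:
Dumpling House vs Lantern: 3+3 = 6 for Dumpling House, 9 for Lantern — Lantern by 9–6.
Dumpling House–Grove: Grove 8–7.
Dumpling House vs Basil: Basil, 9–6.
Dumpling House vs Ember: Dumpling House is ranked higher on 4+3+3+5 = 15 ballots, Ember on 0. Dumpling House wins 15–0.
Lantern–Grove: Lantern 12–3.
Lantern vs Basil: 3+3+5 = 11 for Lantern, 4 for Basil — Lantern by 11–4.
Lantern vs Ember: Lantern wins 15–0.
Grove vs Basil: Basil wins 12–3.
Grove vs Ember: Grove is ranked higher on 4+3+5 = 12 ballots, Ember on 3. Grove wins 12–3.
Basil vs Ember: Basil, 15–0.
Only Lantern has no losses; Lantern is the Condorcet winner.

Lantern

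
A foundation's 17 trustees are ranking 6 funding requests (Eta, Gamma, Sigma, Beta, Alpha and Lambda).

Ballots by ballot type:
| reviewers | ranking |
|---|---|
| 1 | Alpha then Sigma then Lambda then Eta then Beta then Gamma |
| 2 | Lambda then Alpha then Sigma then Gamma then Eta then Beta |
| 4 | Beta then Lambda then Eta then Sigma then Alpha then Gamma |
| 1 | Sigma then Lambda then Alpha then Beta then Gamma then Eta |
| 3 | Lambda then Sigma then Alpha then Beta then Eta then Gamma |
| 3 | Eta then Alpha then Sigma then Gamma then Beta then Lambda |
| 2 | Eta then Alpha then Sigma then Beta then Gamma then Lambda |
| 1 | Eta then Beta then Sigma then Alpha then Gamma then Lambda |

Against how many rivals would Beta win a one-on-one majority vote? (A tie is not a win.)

2

Beta against each rival (17 reviewers):
Beta vs Eta: 8 to 9, Eta.
Beta vs Gamma: Beta preferred on 1+4+1+3+2+1 = 12 ballots; Beta wins 12–5.
Beta vs Sigma: 4+1 = 5 for Beta, 12 for Sigma — Sigma by 12–5.
Beta vs Alpha: Alpha, 12–5.
Beta vs Lambda: Beta preferred on 4+3+2+1 = 10 ballots; Beta wins 10–7.
Beta beats Gamma, Lambda; loses to Eta, Sigma, Alpha — 2 pairwise wins.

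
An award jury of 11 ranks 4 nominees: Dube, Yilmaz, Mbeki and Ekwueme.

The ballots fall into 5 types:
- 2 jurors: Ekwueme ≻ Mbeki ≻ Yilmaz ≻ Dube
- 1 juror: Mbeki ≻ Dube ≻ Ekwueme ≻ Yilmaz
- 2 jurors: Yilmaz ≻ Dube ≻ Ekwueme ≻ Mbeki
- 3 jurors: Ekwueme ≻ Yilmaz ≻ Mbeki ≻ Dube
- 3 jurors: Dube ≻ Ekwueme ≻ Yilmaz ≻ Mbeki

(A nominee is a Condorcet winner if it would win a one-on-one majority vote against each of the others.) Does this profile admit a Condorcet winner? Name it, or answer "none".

Pairwise majorities:
Dube vs Yilmaz: 4 to 7, Yilmaz.
Dube vs Mbeki: 2+3 = 5 for Dube, 6 for Mbeki — Mbeki by 6–5.
Dube vs Ekwueme: Dube is ranked higher on 1+2+3 = 6 ballots, Ekwueme on 5. Dube wins 6–5.
Yilmaz vs Mbeki: 2+3+3 = 8 for Yilmaz, 3 for Mbeki — Yilmaz by 8–3.
Yilmaz vs Ekwueme: Yilmaz preferred on 2 ballots; Ekwueme wins 9–2.
Mbeki vs Ekwueme: Mbeki is ranked higher on 1 ballot, Ekwueme on 10. Ekwueme wins 10–1.
Every nominee loses at least once (Dube loses to Yilmaz; Yilmaz loses to Ekwueme; Mbeki loses to Yilmaz; Ekwueme loses to Dube). The majority relation contains the cycle Dube > Ekwueme > Yilmaz > Dube, so there is no Condorcet winner.

none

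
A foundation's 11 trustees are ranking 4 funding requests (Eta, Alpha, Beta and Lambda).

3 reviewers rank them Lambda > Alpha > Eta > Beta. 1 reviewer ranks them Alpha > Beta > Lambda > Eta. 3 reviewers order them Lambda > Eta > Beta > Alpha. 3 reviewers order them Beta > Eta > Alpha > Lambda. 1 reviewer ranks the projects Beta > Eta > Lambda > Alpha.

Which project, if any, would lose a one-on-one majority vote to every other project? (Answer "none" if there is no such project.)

Pairwise majorities:
Eta vs Alpha: Eta wins 7–4.
Eta vs Beta: Eta wins 6–5.
Eta vs Lambda: Eta preferred on 3+1 = 4 ballots; Lambda wins 7–4.
Alpha vs Beta: 3+1 = 4 for Alpha, 7 for Beta — Beta by 7–4.
Alpha vs Lambda: Lambda wins 7–4.
Beta vs Lambda: Lambda, 6–5.
Alpha is beaten in every head-to-head and is the Condorcet loser.

Alpha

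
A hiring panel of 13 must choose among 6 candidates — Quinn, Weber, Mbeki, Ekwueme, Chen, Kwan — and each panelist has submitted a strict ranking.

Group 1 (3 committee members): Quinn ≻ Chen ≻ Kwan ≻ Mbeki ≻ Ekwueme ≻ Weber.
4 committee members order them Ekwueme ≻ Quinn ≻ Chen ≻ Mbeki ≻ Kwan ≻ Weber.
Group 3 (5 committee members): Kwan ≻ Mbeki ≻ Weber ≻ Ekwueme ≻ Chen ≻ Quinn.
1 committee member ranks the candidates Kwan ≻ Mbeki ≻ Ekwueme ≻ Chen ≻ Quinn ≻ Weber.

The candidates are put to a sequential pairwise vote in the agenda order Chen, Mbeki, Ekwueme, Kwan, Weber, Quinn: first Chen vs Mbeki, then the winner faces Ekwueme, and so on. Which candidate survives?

Round 1: Chen vs Mbeki — 7–6, Chen advances.
Round 2: Chen vs Ekwueme — 3–10, Ekwueme advances.
Round 3: Ekwueme vs Kwan — 4–9, Kwan advances.
Round 4: Kwan vs Weber — 13–0, Kwan advances.
Round 5: Kwan vs Quinn — 6–7, Quinn advances.
Quinn survives the agenda.

Quinn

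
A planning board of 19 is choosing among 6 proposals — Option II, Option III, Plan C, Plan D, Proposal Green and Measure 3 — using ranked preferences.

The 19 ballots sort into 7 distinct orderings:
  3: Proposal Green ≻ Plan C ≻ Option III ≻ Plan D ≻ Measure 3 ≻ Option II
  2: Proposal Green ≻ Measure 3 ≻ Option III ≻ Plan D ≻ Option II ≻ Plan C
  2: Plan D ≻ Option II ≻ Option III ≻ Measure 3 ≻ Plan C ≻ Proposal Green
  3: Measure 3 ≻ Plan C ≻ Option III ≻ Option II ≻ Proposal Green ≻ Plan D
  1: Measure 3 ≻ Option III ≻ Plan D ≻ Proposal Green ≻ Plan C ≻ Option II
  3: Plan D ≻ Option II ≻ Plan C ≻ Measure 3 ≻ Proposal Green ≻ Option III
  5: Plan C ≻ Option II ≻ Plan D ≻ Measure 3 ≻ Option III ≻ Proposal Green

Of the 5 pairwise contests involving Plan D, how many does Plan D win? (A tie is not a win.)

4

Plan D against each rival (19 council members):
Plan D vs Option II: Plan D, 11–8.
Plan D vs Option III: Plan D, 10–9.
Plan D vs Plan C: Plan D preferred on 2+2+1+3 = 8 ballots; Plan C wins 11–8.
Plan D vs Proposal Green: Plan D wins 11–8.
Plan D vs Measure 3: 13 to 6, Plan D.
Plan D beats Option II, Option III, Proposal Green, Measure 3; loses to Plan C — 4 pairwise wins.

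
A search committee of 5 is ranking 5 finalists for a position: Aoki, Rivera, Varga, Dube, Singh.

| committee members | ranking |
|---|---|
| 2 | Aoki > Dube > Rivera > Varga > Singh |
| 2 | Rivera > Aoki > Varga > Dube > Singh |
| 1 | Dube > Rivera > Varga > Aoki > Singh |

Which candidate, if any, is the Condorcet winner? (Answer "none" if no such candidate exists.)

Check each pair by majority over 5 ballots:
Aoki vs Rivera: Aoki is ranked higher on 2 ballots, Rivera on 3. Rivera wins 3–2.
Aoki vs Varga: Aoki is ranked higher on 2+2 = 4 ballots, Varga on 1. Aoki wins 4–1.
Aoki vs Dube: 2+2 = 4 for Aoki, 1 for Dube — Aoki by 4–1.
Aoki vs Singh: Aoki preferred on 2+2+1 = 5 ballots; Aoki wins 5–0.
Rivera vs Varga: Rivera preferred on 2+2+1 = 5 ballots; Rivera wins 5–0.
Rivera vs Dube: Dube, 3–2.
Rivera vs Singh: 5 to 0, Rivera.
Varga vs Dube: Dube wins 3–2.
Varga–Singh: Varga 5–0.
Dube vs Singh: Dube preferred on 2+2+1 = 5 ballots; Dube wins 5–0.
Each candidate drops at least one matchup (Aoki loses to Rivera; Rivera loses to Dube; Varga loses to Aoki; Dube loses to Aoki; Singh loses to Aoki); the cycle Aoki beats Dube beats Rivera beats Aoki rules out a Condorcet winner.

none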